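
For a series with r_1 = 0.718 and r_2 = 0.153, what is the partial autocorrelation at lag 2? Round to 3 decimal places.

-0.748

φ_{22} = (r_2 − r_1²) / (1 − r_1²)
r_1² = (0.718)² = 0.515524
Numerator = 0.153 − 0.5155 = -0.3625; denominator = 1 − 0.5155 = 0.4845
φ_{22} = -0.3625 / 0.4845 = -0.748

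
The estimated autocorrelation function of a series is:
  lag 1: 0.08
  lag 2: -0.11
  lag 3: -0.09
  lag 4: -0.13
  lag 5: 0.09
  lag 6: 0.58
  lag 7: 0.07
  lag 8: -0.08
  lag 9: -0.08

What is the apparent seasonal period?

6

The largest autocorrelation is r_6 = 0.58; the remaining lags stay at or below 0.09.
The dominant spike at lag 6 indicates a seasonal period of 6.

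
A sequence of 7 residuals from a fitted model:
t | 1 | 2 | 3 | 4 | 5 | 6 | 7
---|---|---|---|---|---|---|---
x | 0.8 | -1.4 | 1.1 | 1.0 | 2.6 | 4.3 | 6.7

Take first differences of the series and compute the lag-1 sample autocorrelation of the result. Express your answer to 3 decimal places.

First differences Δx: -2.2, 2.5, -0.1, 1.6, 1.7, 2.4
Mean of differences = 0.9833
Numerator Σ(Δx_t−Δx̄)(Δx_{t+1}−Δx̄) = -5.6819
Denominator Σ(Δx_t−Δx̄)² = 16.5083
r_1(Δx) = -5.6819 / 16.5083 = -0.344

-0.344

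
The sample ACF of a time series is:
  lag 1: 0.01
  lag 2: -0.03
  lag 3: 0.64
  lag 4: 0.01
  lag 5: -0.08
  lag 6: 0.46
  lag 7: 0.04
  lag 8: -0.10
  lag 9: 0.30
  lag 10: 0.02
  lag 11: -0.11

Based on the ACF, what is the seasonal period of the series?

3

The largest autocorrelation is r_3 = 0.64, with weaker echoes at lags 6 (0.46) and 9 (0.30); the remaining lags stay at or below 0.04.
The dominant spike at lag 3 indicates a seasonal period of 3.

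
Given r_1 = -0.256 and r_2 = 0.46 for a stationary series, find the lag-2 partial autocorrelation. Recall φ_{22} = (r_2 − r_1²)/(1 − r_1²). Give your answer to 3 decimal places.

φ_{22} = (r_2 − r_1²) / (1 − r_1²)
r_1² = (-0.256)² = 0.065536
Numerator = 0.46 − 0.0655 = 0.3945; denominator = 1 − 0.0655 = 0.9345
φ_{22} = 0.3945 / 0.9345 = 0.422

0.422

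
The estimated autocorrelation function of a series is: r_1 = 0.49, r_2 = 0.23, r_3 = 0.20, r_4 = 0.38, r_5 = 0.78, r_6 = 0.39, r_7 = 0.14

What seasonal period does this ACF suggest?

The largest autocorrelation is r_5 = 0.78; the remaining lags stay at or below 0.49. The elevated value at lag 1 (0.49), dropping to 0.23 at lag 2, reflects decaying short-term dependence rather than seasonality.
The dominant spike at lag 5 indicates a seasonal period of 5.

5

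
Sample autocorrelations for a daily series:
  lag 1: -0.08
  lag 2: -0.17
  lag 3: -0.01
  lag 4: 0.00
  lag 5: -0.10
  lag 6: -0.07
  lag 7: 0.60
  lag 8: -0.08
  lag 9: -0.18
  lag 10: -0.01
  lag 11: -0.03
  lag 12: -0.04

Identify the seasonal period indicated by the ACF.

The largest autocorrelation is r_7 = 0.60; the remaining lags stay at or below 0.00.
The dominant spike at lag 7 indicates a seasonal period of 7.

7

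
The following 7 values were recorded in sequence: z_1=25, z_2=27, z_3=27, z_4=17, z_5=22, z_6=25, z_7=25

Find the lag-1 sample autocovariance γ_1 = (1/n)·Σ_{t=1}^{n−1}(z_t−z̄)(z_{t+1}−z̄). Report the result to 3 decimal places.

Mean z̄ = (25 + 27 + 27 + 17 + 22 + 25 + 25)/7 = 24.0000
Deviations: 1.0000, 3.0000, 3.0000, -7.0000, -2.0000, 1.0000, 1.0000
Σ_{t=1}^{6}(z_t−z̄)(z_{t+1}−z̄) = 4.0000
γ_1 = 4.0000 / 7 = 0.571

0.571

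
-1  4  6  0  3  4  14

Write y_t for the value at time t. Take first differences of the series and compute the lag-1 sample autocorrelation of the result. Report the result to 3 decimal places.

-0.096

First differences Δy: 5, 2, -6, 3, 1, 10
Mean of differences = 2.5000
Numerator Σ(Δy_t−Δȳ)(Δy_{t+1}−Δȳ) = -13.2500
Denominator Σ(Δy_t−Δȳ)² = 137.5000
r_1(Δy) = -13.2500 / 137.5000 = -0.096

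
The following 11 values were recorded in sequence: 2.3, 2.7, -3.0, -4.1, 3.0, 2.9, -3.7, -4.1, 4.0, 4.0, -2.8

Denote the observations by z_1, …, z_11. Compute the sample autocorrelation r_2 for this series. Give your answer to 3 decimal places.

-0.823

Mean z̄ = (2.3 + 2.7 − 3.0 − 4.1 + 3.0 + 2.9 − 3.7 − 4.1 + 4.0 + 4.0 − 2.8)/11 = 0.1091
Numerator Σ_{t=1}^{9}(z_t−z̄)(z_{t+2}−z̄) = -103.7283
Denominator Σ(z_t−z̄)² = 126.0091
r_2 = -103.7283 / 126.0091 = -0.823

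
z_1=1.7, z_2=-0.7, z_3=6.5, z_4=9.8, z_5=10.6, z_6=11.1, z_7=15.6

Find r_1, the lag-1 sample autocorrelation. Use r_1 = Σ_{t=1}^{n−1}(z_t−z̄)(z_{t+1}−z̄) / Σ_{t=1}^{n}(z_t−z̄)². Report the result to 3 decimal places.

0.518

Mean z̄ = (1.7 − 0.7 + 6.5 + 9.8 + 10.6 + 11.1 + 15.6)/7 = 7.8000
Σ(z_t−z̄)(z_{t+1}−z̄) = (51.8500) + (11.0500) + (-2.6000) + (5.6000) + (9.2400) + (25.7400) = 100.8800
Denominator Σ(z_t−z̄)² = 194.7200
r_1 = 100.8800 / 194.7200 = 0.518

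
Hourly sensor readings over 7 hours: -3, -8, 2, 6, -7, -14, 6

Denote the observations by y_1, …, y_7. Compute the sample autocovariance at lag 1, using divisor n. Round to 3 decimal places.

Mean ȳ = (-3 − 8 + 2 + 6 − 7 − 14 + 6)/7 = -2.5714
Deviations: -0.4286, -5.4286, 4.5714, 8.5714, -4.4286, -11.4286, 8.5714
Σ_{t=1}^{6}(y_t−ȳ)(y_{t+1}−ȳ) = -68.6122
γ_1 = -68.6122 / 7 = -9.802

-9.802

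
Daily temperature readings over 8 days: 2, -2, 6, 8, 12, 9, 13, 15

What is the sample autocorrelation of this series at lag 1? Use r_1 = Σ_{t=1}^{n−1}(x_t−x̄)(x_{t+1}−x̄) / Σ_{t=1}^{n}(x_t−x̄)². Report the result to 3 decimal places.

Mean x̄ = (2 − 2 + 6 + 8 + 12 + 9 + 13 + 15)/8 = 7.8750
Deviations from mean: -5.8750, -9.8750, -1.8750, 0.1250, 4.1250, 1.1250, 5.1250, 7.1250
Numerator Σ_{t=1}^{7}(x_t−x̄)(x_{t+1}−x̄) = 123.7344
Denominator Σ(x_t−x̄)² = 230.8750
r_1 = 123.7344 / 230.8750 = 0.536

0.536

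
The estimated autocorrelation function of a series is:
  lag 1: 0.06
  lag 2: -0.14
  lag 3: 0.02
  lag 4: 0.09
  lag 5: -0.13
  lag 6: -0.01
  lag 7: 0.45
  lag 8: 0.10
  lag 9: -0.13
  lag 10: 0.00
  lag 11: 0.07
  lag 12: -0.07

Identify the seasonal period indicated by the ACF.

7

The largest autocorrelation is r_7 = 0.45; the remaining lags stay at or below 0.10.
The dominant spike at lag 7 indicates a seasonal period of 7.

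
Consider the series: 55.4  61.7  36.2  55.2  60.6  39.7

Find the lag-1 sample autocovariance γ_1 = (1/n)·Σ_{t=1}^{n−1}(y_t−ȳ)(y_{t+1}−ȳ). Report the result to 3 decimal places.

Mean ȳ = (55.4 + 61.7 + 36.2 + 55.2 + 60.6 + 39.7)/6 = 51.4667
Σ_{t=1}^{5}(y_t−ȳ)(y_{t+1}−ȳ) = -246.3444
γ_1 = -246.3444 / 6 = -41.057

-41.057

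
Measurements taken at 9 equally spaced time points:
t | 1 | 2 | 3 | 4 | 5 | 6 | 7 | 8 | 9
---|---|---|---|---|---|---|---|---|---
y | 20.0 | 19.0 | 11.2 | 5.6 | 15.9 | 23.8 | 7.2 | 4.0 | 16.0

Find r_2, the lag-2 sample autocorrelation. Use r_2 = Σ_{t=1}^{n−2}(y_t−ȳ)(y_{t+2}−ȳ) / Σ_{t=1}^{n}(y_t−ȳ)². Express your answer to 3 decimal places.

-0.705

Mean ȳ = (20.0 + 19.0 + 11.2 + 5.6 + 15.9 + 23.8 + 7.2 + 4.0 + 16.0)/9 = 13.6333
Σ(y_t−ȳ)(y_{t+2}−ȳ) = (-15.4922) + (-43.1122) + (-5.5156) + (-81.6722) + (-14.5822) + (-97.9389) + (-15.2256) = -273.5389
Denominator Σ(y_t−ȳ)² = 388.0800
r_2 = -273.5389 / 388.0800 = -0.705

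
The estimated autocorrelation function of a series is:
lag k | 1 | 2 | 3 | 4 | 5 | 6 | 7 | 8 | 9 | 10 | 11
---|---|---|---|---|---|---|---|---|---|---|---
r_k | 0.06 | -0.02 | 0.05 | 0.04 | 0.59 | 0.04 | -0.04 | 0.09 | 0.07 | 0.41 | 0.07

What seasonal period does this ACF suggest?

The largest autocorrelation is r_5 = 0.59, with a weaker echo at lag 10 (0.41); the remaining lags stay at or below 0.09.
The dominant spike at lag 5 indicates a seasonal period of 5.

5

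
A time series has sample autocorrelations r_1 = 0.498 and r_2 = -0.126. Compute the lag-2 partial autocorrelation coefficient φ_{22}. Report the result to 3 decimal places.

-0.497

φ_{22} = (r_2 − r_1²) / (1 − r_1²)
r_1² = (0.498)² = 0.248004
Numerator = -0.126 − 0.2480 = -0.3740; denominator = 1 − 0.2480 = 0.7520
φ_{22} = -0.3740 / 0.7520 = -0.497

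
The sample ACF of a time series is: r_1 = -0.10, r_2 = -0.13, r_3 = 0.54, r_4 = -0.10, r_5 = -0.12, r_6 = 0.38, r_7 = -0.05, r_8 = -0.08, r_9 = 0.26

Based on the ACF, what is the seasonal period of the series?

3

The largest autocorrelation is r_3 = 0.54, with weaker echoes at lags 6 (0.38) and 9 (0.26); the remaining lags stay at or below -0.05.
The dominant spike at lag 3 indicates a seasonal period of 3.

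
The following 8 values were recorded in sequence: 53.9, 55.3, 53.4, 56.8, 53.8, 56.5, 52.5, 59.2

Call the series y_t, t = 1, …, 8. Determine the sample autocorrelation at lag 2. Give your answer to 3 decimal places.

0.467

Mean ȳ = (53.9 + 55.3 + 53.4 + 56.8 + 53.8 + 56.5 + 52.5 + 59.2)/8 = 55.1750
Deviations from mean: -1.2750, 0.1250, -1.7750, 1.6250, -1.3750, 1.3250, -2.6750, 4.0250
Σ(y_t−ȳ)(y_{t+2}−ȳ) = (2.2631) + (0.2031) + (2.4406) + (2.1531) + (3.6781) + (5.3331) = 16.0713
Denominator Σ(y_t−ȳ)² = 34.4350
r_2 = 16.0713 / 34.4350 = 0.467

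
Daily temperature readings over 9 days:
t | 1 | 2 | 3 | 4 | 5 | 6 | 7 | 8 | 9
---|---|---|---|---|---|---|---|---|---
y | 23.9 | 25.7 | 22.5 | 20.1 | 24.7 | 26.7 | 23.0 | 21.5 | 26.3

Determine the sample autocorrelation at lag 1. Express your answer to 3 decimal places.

Mean ȳ = (23.9 + 25.7 + 22.5 + 20.1 + 24.7 + 26.7 + 23.0 + 21.5 + 26.3)/9 = 23.8222
Numerator Σ_{t=1}^{8}(y_t−ȳ)(y_{t+1}−ȳ) = -4.3672
Denominator Σ(y_t−ȳ)² = 40.3956
r_1 = -4.3672 / 40.3956 = -0.108

-0.108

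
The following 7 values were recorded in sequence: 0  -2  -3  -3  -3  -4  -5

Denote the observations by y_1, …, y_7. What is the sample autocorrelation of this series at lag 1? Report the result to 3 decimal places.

Mean ȳ = (0 − 2 − 3 − 3 − 3 − 4 − 5)/7 = -2.8571
Deviations from mean: 2.8571, 0.8571, -0.1429, -0.1429, -0.1429, -1.1429, -2.1429
Σ(y_t−ȳ)(y_{t+1}−ȳ) = (2.4490) + (-0.1224) + (0.0204) + (0.0204) + (0.1633) + (2.4490) = 4.9796
Denominator Σ(y_t−ȳ)² = 14.8571
r_1 = 4.9796 / 14.8571 = 0.335

0.335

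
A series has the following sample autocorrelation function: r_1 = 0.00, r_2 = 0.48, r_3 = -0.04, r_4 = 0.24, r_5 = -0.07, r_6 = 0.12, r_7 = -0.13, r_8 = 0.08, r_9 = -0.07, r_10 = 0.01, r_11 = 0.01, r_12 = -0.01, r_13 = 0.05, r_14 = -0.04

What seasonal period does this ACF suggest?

The largest autocorrelation is r_2 = 0.48, with a weaker echo at lag 4 (0.24); the remaining lags stay at or below 0.12.
The dominant spike at lag 2 indicates a seasonal period of 2.

2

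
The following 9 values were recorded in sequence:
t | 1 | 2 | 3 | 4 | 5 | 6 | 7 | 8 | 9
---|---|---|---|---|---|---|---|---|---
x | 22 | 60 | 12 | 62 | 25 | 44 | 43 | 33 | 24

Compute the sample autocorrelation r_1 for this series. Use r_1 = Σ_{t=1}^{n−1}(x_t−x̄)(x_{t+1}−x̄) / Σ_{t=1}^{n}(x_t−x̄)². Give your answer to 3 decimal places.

-0.764

Mean x̄ = (22 + 60 + 12 + 62 + 25 + 44 + 43 + 33 + 24)/9 = 36.1111
Numerator Σ_{t=1}^{8}(x_t−x̄)(x_{t+1}−x̄) = -1842.0123
Denominator Σ(x_t−x̄)² = 2410.8889
r_1 = -1842.0123 / 2410.8889 = -0.764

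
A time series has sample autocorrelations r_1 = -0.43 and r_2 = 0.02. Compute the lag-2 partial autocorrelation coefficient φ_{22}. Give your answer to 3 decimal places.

-0.202

φ_{22} = (r_2 − r_1²) / (1 − r_1²)
r_1² = (-0.43)² = 0.1849
Numerator = 0.02 − 0.1849 = -0.1649; denominator = 1 − 0.1849 = 0.8151
φ_{22} = -0.1649 / 0.8151 = -0.202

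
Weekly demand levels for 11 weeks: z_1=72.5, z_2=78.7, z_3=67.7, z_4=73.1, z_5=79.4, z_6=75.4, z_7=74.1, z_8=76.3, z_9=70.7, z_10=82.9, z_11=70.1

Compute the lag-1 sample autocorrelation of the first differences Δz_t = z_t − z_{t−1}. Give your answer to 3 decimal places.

First differences Δz: 6.2, -11.0, 5.4, 6.3, -4.0, -1.3, 2.2, -5.6, 12.2, -12.8
Mean of differences = -0.2400
Numerator Σ(Δz_t−Δz̄)(Δz_{t+1}−Δz̄) = -352.2896
Denominator Σ(Δz_t−Δz̄)² = 594.2840
r_1(Δz) = -352.2896 / 594.2840 = -0.593

-0.593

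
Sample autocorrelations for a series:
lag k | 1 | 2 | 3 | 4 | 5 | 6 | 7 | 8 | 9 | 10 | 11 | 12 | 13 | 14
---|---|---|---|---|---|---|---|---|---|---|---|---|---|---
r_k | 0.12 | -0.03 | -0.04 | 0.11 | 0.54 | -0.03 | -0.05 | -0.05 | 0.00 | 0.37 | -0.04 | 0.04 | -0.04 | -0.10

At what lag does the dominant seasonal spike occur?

5

The largest autocorrelation is r_5 = 0.54, with a weaker echo at lag 10 (0.37); the remaining lags stay at or below 0.12.
The dominant spike at lag 5 indicates a seasonal period of 5.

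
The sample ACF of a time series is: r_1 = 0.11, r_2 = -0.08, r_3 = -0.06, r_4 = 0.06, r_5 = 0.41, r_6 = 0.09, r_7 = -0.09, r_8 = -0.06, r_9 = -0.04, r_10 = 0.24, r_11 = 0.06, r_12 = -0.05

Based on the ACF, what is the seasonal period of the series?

The largest autocorrelation is r_5 = 0.41, with a weaker echo at lag 10 (0.24); the remaining lags stay at or below 0.11.
The dominant spike at lag 5 indicates a seasonal period of 5.

5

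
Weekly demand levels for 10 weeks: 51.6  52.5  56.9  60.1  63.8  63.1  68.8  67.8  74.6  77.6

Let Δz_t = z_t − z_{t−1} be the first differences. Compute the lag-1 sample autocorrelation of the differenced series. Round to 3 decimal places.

First differences Δz: 0.9, 4.4, 3.2, 3.7, -0.7, 5.7, -1.0, 6.8, 3.0
Mean of differences = 2.8889
Numerator Σ(Δz_t−Δz̄)(Δz_{t+1}−Δz̄) = -40.9901
Denominator Σ(Δz_t−Δz̄)² = 58.2089
r_1(Δz) = -40.9901 / 58.2089 = -0.704

-0.704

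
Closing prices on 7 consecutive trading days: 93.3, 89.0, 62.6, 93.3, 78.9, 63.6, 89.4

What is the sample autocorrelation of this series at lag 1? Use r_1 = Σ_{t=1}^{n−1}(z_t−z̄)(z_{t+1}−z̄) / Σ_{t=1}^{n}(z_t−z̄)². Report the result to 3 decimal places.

Mean z̄ = (93.3 + 89.0 + 62.6 + 93.3 + 78.9 + 63.6 + 89.4)/7 = 81.4429
Deviations from mean: 11.8571, 7.5571, -18.8429, 11.8571, -2.5429, -17.8429, 7.9571
Σ(z_t−z̄)(z_{t+1}−z̄) = (89.6061) + (-142.3982) + (-223.4224) + (-30.1510) + (45.3718) + (-141.9782) = -402.9718
Denominator Σ(z_t−z̄)² = 1081.4971
r_1 = -402.9718 / 1081.4971 = -0.373

-0.373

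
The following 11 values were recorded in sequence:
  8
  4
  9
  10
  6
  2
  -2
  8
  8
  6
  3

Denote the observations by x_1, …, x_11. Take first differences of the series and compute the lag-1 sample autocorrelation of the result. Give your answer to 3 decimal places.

-0.101

First differences Δx: -4, 5, 1, -4, -4, -4, 10, 0, -2, -3
Mean of differences = -0.5000
Numerator Σ(Δx_t−Δx̄)(Δx_{t+1}−Δx̄) = -20.2500
Denominator Σ(Δx_t−Δx̄)² = 200.5000
r_1(Δx) = -20.2500 / 200.5000 = -0.101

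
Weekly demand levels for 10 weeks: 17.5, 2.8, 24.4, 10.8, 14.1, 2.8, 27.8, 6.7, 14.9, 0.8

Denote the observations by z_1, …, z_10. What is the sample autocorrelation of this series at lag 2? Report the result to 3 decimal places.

0.389

Mean z̄ = (17.5 + 2.8 + 24.4 + 10.8 + 14.1 + 2.8 + 27.8 + 6.7 + 14.9 + 0.8)/10 = 12.2600
Numerator Σ_{t=1}^{8}(z_t−z̄)(z_{t+2}−z̄) = 299.5088
Denominator Σ(z_t−z̄)² = 770.0440
r_2 = 299.5088 / 770.0440 = 0.389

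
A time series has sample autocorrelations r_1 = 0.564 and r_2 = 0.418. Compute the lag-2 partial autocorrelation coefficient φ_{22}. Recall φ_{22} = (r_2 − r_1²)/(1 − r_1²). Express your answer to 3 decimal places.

φ_{22} = (r_2 − r_1²) / (1 − r_1²)
r_1² = (0.564)² = 0.318096
Numerator = 0.418 − 0.3181 = 0.0999; denominator = 1 − 0.3181 = 0.6819
φ_{22} = 0.0999 / 0.6819 = 0.147

0.147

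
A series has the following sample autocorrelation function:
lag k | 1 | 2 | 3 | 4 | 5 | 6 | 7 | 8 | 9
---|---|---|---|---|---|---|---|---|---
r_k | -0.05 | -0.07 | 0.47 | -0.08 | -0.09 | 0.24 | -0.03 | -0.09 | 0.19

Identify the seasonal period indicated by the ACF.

The largest autocorrelation is r_3 = 0.47, with weaker echoes at lags 6 (0.24) and 9 (0.19); the remaining lags stay at or below -0.03.
The dominant spike at lag 3 indicates a seasonal period of 3.

3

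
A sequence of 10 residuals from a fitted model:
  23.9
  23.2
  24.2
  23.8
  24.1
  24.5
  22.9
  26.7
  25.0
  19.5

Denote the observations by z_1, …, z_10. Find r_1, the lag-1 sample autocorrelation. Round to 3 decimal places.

-0.163

Mean z̄ = (23.9 + 23.2 + 24.2 + 23.8 + 24.1 + 24.5 + 22.9 + 26.7 + 25.0 + 19.5)/10 = 23.7800
Numerator Σ_{t=1}^{9}(z_t−z̄)(z_{t+1}−z̄) = -4.9304
Denominator Σ(z_t−z̄)² = 30.2560
r_1 = -4.9304 / 30.2560 = -0.163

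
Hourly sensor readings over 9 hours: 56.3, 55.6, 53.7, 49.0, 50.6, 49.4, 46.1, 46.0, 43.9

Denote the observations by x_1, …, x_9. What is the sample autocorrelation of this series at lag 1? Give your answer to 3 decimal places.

Mean x̄ = (56.3 + 55.6 + 53.7 + 49.0 + 50.6 + 49.4 + 46.1 + 46.0 + 43.9)/9 = 50.0667
Numerator Σ_{t=1}^{8}(x_t−x̄)(x_{t+1}−x̄) = 93.6489
Denominator Σ(x_t−x̄)² = 154.8400
r_1 = 93.6489 / 154.8400 = 0.605

0.605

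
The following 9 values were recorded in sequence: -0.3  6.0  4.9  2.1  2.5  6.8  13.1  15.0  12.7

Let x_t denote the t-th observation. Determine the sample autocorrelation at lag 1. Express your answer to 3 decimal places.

0.574

Mean x̄ = (-0.3 + 6.0 + 4.9 + 2.1 + 2.5 + 6.8 + 13.1 + 15.0 + 12.7)/9 = 6.9778
Numerator Σ_{t=1}^{8}(x_t−x̄)(x_{t+1}−x̄) = 135.8506
Denominator Σ(x_t−x̄)² = 236.6956
r_1 = 135.8506 / 236.6956 = 0.574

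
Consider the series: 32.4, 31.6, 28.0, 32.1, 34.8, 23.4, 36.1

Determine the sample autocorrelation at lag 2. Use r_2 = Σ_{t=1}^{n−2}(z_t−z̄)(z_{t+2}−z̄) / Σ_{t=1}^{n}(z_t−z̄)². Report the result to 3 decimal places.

Mean z̄ = (32.4 + 31.6 + 28.0 + 32.1 + 34.8 + 23.4 + 36.1)/7 = 31.2000
Σ(z_t−z̄)(z_{t+2}−z̄) = (-3.8400) + (0.3600) + (-11.5200) + (-7.0200) + (17.6400) = -4.3800
Denominator Σ(z_t−z̄)² = 110.4600
r_2 = -4.3800 / 110.4600 = -0.040

-0.040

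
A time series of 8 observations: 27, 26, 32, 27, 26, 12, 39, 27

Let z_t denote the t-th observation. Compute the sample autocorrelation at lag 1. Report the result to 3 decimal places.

-0.429

Mean z̄ = (27 + 26 + 32 + 27 + 26 + 12 + 39 + 27)/8 = 27.0000
Deviations from mean: 0.0000, -1.0000, 5.0000, 0.0000, -1.0000, -15.0000, 12.0000, 0.0000
Σ(z_t−z̄)(z_{t+1}−z̄) = (0.0000) + (-5.0000) + (0.0000) + (0.0000) + (15.0000) + (-180.0000) + (0.0000) = -170.0000
Denominator Σ(z_t−z̄)² = 396.0000
r_1 = -170.0000 / 396.0000 = -0.429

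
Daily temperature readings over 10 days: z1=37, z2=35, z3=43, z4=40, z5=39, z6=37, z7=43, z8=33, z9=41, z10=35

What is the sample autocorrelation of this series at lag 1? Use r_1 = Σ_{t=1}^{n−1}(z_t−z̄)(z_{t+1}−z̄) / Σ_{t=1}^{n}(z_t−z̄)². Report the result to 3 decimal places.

Mean z̄ = (37 + 35 + 43 + 40 + 39 + 37 + 43 + 33 + 41 + 35)/10 = 38.3000
Numerator Σ_{t=1}^{9}(z_t−z̄)(z_{t+1}−z̄) = -57.1900
Denominator Σ(z_t−z̄)² = 108.1000
r_1 = -57.1900 / 108.1000 = -0.529

-0.529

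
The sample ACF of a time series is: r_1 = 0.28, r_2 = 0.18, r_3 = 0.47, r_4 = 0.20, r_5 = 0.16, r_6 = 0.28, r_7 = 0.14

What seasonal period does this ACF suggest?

3

The largest autocorrelation is r_3 = 0.47; the remaining lags stay at or below 0.28. The elevated value at lag 1 (0.28), dropping to 0.18 at lag 2, reflects decaying short-term dependence rather than seasonality.
The dominant spike at lag 3 indicates a seasonal period of 3.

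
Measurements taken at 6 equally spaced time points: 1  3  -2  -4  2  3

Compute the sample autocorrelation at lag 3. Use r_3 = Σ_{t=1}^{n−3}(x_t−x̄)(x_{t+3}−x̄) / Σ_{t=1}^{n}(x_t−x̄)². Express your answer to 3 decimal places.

Mean x̄ = (1 + 3 − 2 − 4 + 2 + 3)/6 = 0.5000
Deviations from mean: 0.5000, 2.5000, -2.5000, -4.5000, 1.5000, 2.5000
Σ(x_t−x̄)(x_{t+3}−x̄) = (-2.2500) + (3.7500) + (-6.2500) = -4.7500
Denominator Σ(x_t−x̄)² = 41.5000
r_3 = -4.7500 / 41.5000 = -0.114

-0.114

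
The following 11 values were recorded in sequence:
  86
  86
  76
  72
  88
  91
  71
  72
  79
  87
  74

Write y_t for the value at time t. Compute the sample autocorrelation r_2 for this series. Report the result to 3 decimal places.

-0.689

Mean ȳ = (86 + 86 + 76 + 72 + 88 + 91 + 71 + 72 + 79 + 87 + 74)/11 = 80.1818
Numerator Σ_{t=1}^{9}(y_t−ȳ)(y_{t+2}−ȳ) = -391.0661
Denominator Σ(y_t−ȳ)² = 567.6364
r_2 = -391.0661 / 567.6364 = -0.689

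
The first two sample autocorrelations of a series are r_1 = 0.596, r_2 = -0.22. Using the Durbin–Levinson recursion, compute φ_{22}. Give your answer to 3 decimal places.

-0.892

φ_{22} = (r_2 − r_1²) / (1 − r_1²)
r_1² = (0.596)² = 0.355216
Numerator = -0.22 − 0.3552 = -0.5752; denominator = 1 − 0.3552 = 0.6448
φ_{22} = -0.5752 / 0.6448 = -0.892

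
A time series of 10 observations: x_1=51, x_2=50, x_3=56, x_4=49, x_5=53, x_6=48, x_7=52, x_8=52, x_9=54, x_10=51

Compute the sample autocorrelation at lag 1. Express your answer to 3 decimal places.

Mean x̄ = (51 + 50 + 56 + 49 + 53 + 48 + 52 + 52 + 54 + 51)/10 = 51.6000
Numerator Σ_{t=1}^{9}(x_t−x̄)(x_{t+1}−x̄) = -27.9600
Denominator Σ(x_t−x̄)² = 50.4000
r_1 = -27.9600 / 50.4000 = -0.555

-0.555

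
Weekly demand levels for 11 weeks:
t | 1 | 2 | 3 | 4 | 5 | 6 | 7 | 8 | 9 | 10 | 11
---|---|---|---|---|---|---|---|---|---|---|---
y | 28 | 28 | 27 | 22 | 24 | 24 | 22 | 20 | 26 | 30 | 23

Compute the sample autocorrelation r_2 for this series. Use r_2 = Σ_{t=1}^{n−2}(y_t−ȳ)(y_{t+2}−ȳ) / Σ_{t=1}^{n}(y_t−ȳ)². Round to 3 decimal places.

-0.257

Mean ȳ = (28 + 28 + 27 + 22 + 24 + 24 + 22 + 20 + 26 + 30 + 23)/11 = 24.9091
Numerator Σ_{t=1}^{9}(y_t−ȳ)(y_{t+2}−ȳ) = -24.9256
Denominator Σ(y_t−ȳ)² = 96.9091
r_2 = -24.9256 / 96.9091 = -0.257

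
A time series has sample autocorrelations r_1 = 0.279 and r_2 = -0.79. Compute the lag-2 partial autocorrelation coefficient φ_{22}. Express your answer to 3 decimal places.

-0.941

φ_{22} = (r_2 − r_1²) / (1 − r_1²)
r_1² = (0.279)² = 0.077841
Numerator = -0.79 − 0.0778 = -0.8678; denominator = 1 − 0.0778 = 0.9222
φ_{22} = -0.8678 / 0.9222 = -0.941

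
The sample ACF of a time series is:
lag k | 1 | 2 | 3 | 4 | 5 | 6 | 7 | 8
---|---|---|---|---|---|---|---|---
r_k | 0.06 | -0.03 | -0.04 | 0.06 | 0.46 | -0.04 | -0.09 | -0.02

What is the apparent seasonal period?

The largest autocorrelation is r_5 = 0.46; the remaining lags stay at or below 0.06.
The dominant spike at lag 5 indicates a seasonal period of 5.

5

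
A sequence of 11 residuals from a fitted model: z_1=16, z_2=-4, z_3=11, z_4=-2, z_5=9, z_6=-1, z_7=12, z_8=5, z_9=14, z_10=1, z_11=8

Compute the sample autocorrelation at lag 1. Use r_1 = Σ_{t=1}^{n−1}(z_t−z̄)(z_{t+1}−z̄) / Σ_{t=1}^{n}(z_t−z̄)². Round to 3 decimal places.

-0.711

Mean z̄ = (16 − 4 + 11 − 2 + 9 − 1 + 12 + 5 + 14 + 1 + 8)/11 = 6.2727
Numerator Σ_{t=1}^{10}(z_t−z̄)(z_{t+1}−z̄) = -338.6198
Denominator Σ(z_t−z̄)² = 476.1818
r_1 = -338.6198 / 476.1818 = -0.711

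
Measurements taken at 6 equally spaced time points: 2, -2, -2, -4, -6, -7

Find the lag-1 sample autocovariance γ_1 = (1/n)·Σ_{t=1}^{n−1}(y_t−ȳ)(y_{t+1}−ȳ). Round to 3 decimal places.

Mean ȳ = (2 − 2 − 2 − 4 − 6 − 7)/6 = -3.1667
Σ_{t=1}^{5}(y_t−ȳ)(y_{t+1}−ȳ) = 19.6389
γ_1 = 19.6389 / 6 = 3.273

3.273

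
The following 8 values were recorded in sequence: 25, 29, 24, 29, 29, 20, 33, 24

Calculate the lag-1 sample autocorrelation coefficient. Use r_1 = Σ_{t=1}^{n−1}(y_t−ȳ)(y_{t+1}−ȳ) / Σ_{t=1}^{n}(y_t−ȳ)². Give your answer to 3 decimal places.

Mean ȳ = (25 + 29 + 24 + 29 + 29 + 20 + 33 + 24)/8 = 26.6250
Σ(y_t−ȳ)(y_{t+1}−ȳ) = (-3.8594) + (-6.2344) + (-6.2344) + (5.6406) + (-15.7344) + (-42.2344) + (-16.7344) = -85.3906
Denominator Σ(y_t−ȳ)² = 117.8750
r_1 = -85.3906 / 117.8750 = -0.724

-0.724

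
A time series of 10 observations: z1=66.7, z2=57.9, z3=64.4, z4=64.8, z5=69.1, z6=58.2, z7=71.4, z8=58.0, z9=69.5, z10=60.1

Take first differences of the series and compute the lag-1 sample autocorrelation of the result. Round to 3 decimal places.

-0.816

First differences Δz: -8.8, 6.5, 0.4, 4.3, -10.9, 13.2, -13.4, 11.5, -9.4
Mean of differences = -0.7333
Numerator Σ(Δz_t−Δz̄)(Δz_{t+1}−Δz̄) = -674.7411
Denominator Σ(Δz_t−Δz̄)² = 826.7200
r_1(Δz) = -674.7411 / 826.7200 = -0.816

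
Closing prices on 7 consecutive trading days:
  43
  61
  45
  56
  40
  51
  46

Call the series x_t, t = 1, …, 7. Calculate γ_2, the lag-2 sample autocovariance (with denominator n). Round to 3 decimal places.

26.300

Mean x̄ = (43 + 61 + 45 + 56 + 40 + 51 + 46)/7 = 48.8571
Deviations: -5.8571, 12.1429, -3.8571, 7.1429, -8.8571, 2.1429, -2.8571
Σ_{t=1}^{5}(x_t−x̄)(x_{t+2}−x̄) = 184.1020
γ_2 = 184.1020 / 7 = 26.300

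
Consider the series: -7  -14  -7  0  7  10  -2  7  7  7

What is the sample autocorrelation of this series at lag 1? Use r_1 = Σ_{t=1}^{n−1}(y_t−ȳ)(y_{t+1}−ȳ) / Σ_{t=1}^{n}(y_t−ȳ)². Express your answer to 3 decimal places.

Mean ȳ = (-7 − 14 − 7 + 0 + 7 + 10 − 2 + 7 + 7 + 7)/10 = 0.8000
Numerator Σ_{t=1}^{9}(y_t−ȳ)(y_{t+1}−ȳ) = 322.9600
Denominator Σ(y_t−ȳ)² = 587.6000
r_1 = 322.9600 / 587.6000 = 0.550

0.550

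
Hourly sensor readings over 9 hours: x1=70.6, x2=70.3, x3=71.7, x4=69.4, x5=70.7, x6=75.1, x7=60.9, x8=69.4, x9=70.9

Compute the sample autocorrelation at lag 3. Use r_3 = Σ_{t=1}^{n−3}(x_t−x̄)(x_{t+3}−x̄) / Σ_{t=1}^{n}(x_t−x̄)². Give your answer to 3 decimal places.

0.164

Mean x̄ = (70.6 + 70.3 + 71.7 + 69.4 + 70.7 + 75.1 + 60.9 + 69.4 + 70.9)/9 = 69.8889
Σ(x_t−x̄)(x_{t+3}−x̄) = (-0.3477) + (0.3335) + (9.4379) + (4.3946) + (-0.3965) + (5.2690) = 18.6907
Denominator Σ(x_t−x̄)² = 114.0689
r_3 = 18.6907 / 114.0689 = 0.164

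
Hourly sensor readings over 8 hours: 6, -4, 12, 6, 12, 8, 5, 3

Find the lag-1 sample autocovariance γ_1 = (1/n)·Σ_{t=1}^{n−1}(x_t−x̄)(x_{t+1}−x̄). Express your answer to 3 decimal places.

-5.875

Mean x̄ = (6 − 4 + 12 + 6 + 12 + 8 + 5 + 3)/8 = 6.0000
Deviations: 0.0000, -10.0000, 6.0000, 0.0000, 6.0000, 2.0000, -1.0000, -3.0000
Σ_{t=1}^{7}(x_t−x̄)(x_{t+1}−x̄) = -47.0000
γ_1 = -47.0000 / 8 = -5.875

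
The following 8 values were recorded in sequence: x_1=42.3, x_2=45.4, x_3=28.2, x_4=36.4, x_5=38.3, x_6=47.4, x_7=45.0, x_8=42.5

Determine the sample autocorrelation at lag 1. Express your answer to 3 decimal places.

Mean x̄ = (42.3 + 45.4 + 28.2 + 36.4 + 38.3 + 47.4 + 45.0 + 42.5)/8 = 40.6875
Σ(x_t−x̄)(x_{t+1}−x̄) = (7.5989) + (-58.8473) + (53.5402) + (10.2364) + (-16.0261) + (28.9477) + (7.8164) = 33.2661
Denominator Σ(x_t−x̄)² = 271.7688
r_1 = 33.2661 / 271.7688 = 0.122

0.122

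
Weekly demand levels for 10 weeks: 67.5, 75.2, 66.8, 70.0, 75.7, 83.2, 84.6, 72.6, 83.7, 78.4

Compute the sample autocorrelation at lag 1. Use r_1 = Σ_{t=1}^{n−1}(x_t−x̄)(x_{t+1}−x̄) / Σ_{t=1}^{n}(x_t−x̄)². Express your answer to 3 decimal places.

Mean x̄ = (67.5 + 75.2 + 66.8 + 70.0 + 75.7 + 83.2 + 84.6 + 72.6 + 83.7 + 78.4)/10 = 75.7700
Numerator Σ_{t=1}^{9}(x_t−x̄)(x_{t+1}−x̄) = 94.8011
Denominator Σ(x_t−x̄)² = 395.5010
r_1 = 94.8011 / 395.5010 = 0.240

0.240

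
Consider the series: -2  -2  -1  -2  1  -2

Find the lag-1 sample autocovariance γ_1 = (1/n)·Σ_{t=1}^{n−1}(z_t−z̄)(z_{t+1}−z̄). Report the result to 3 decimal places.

-0.519

Mean z̄ = (-2 − 2 − 1 − 2 + 1 − 2)/6 = -1.3333
Deviations: -0.6667, -0.6667, 0.3333, -0.6667, 2.3333, -0.6667
Σ_{t=1}^{5}(z_t−z̄)(z_{t+1}−z̄) = -3.1111
γ_1 = -3.1111 / 6 = -0.519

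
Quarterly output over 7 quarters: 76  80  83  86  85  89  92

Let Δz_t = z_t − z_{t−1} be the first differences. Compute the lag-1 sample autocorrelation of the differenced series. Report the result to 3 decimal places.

First differences Δz: 4, 3, 3, -1, 4, 3
Mean of differences = 2.6667
Numerator Σ(Δz_t−Δz̄)(Δz_{t+1}−Δz̄) = -5.1111
Denominator Σ(Δz_t−Δz̄)² = 17.3333
r_1(Δz) = -5.1111 / 17.3333 = -0.295

-0.295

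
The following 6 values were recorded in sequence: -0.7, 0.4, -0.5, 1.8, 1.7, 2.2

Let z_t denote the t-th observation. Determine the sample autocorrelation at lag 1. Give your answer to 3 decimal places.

Mean z̄ = (-0.7 + 0.4 − 0.5 + 1.8 + 1.7 + 2.2)/6 = 0.8167
Deviations from mean: -1.5167, -0.4167, -1.3167, 0.9833, 0.8833, 1.3833
Σ(z_t−z̄)(z_{t+1}−z̄) = (0.6319) + (0.5486) + (-1.2947) + (0.8686) + (1.2219) = 1.9764
Denominator Σ(z_t−z̄)² = 7.8683
r_1 = 1.9764 / 7.8683 = 0.251

0.251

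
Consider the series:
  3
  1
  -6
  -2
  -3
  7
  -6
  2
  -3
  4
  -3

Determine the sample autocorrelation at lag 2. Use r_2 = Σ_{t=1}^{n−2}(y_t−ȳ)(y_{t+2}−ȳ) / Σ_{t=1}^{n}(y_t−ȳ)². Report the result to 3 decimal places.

Mean ȳ = (3 + 1 − 6 − 2 − 3 + 7 − 6 + 2 − 3 + 4 − 3)/11 = -0.5455
Numerator Σ_{t=1}^{9}(y_t−ȳ)(y_{t+2}−ȳ) = 44.4050
Denominator Σ(y_t−ȳ)² = 178.7273
r_2 = 44.4050 / 178.7273 = 0.248

0.248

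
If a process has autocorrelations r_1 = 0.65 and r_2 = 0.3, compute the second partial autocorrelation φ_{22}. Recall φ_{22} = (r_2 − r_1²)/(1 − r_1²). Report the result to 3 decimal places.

-0.212

φ_{22} = (r_2 − r_1²) / (1 − r_1²)
r_1² = (0.65)² = 0.4225
Numerator = 0.3 − 0.4225 = -0.1225; denominator = 1 − 0.4225 = 0.5775
φ_{22} = -0.1225 / 0.5775 = -0.212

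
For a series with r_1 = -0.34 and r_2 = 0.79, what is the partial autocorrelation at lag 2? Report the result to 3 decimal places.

φ_{22} = (r_2 − r_1²) / (1 − r_1²)
r_1² = (-0.34)² = 0.1156
Numerator = 0.79 − 0.1156 = 0.6744; denominator = 1 − 0.1156 = 0.8844
φ_{22} = 0.6744 / 0.8844 = 0.763

0.763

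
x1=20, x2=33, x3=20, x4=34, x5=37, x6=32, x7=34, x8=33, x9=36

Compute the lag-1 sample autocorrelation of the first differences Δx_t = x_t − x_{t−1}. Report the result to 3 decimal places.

First differences Δx: 13, -13, 14, 3, -5, 2, -1, 3
Mean of differences = 2.0000
Numerator Σ(Δx_t−Δx̄)(Δx_{t+1}−Δx̄) = -343.0000
Denominator Σ(Δx_t−Δx̄)² = 550.0000
r_1(Δx) = -343.0000 / 550.0000 = -0.624

-0.624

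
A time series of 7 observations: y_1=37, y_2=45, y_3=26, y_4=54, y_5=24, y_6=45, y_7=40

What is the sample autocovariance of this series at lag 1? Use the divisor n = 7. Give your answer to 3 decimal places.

Mean ȳ = (37 + 45 + 26 + 54 + 24 + 45 + 40)/7 = 38.7143
Deviations: -1.7143, 6.2857, -12.7143, 15.2857, -14.7143, 6.2857, 1.2857
Σ_{t=1}^{6}(y_t−ȳ)(y_{t+1}−ȳ) = -594.3673
γ_1 = -594.3673 / 7 = -84.910

-84.910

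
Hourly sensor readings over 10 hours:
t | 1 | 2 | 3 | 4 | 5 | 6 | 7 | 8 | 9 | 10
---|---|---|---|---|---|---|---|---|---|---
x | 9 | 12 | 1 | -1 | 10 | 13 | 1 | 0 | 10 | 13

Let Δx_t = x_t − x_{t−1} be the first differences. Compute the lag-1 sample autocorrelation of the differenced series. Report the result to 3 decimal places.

First differences Δx: 3, -11, -2, 11, 3, -12, -1, 10, 3
Mean of differences = 0.4444
Numerator Σ(Δx_t−Δx̄)(Δx_{t+1}−Δx̄) = -3.3086
Denominator Σ(Δx_t−Δx̄)² = 516.2222
r_1(Δx) = -3.3086 / 516.2222 = -0.006

-0.006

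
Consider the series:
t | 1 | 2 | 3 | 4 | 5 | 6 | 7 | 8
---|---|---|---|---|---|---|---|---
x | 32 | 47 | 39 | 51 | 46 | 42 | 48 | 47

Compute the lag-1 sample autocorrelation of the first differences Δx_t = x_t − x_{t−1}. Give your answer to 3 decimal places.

-0.611

First differences Δx: 15, -8, 12, -5, -4, 6, -1
Mean of differences = 2.1429
Numerator Σ(Δx_t−Δx̄)(Δx_{t+1}−Δx̄) = -292.7347
Denominator Σ(Δx_t−Δx̄)² = 478.8571
r_1(Δx) = -292.7347 / 478.8571 = -0.611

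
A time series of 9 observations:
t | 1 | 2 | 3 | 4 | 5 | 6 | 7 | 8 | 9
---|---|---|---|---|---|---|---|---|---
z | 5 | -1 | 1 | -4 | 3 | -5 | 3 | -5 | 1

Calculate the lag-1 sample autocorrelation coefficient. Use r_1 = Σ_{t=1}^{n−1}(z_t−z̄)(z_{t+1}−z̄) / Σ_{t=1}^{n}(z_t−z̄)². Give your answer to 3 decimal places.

-0.662

Mean z̄ = (5 − 1 + 1 − 4 + 3 − 5 + 3 − 5 + 1)/9 = -0.2222
Numerator Σ_{t=1}^{8}(z_t−z̄)(z_{t+1}−z̄) = -73.8272
Denominator Σ(z_t−z̄)² = 111.5556
r_1 = -73.8272 / 111.5556 = -0.662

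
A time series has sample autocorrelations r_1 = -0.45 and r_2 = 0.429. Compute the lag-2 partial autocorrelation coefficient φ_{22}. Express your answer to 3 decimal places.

φ_{22} = (r_2 − r_1²) / (1 − r_1²)
r_1² = (-0.45)² = 0.2025
Numerator = 0.429 − 0.2025 = 0.2265; denominator = 1 − 0.2025 = 0.7975
φ_{22} = 0.2265 / 0.7975 = 0.284

0.284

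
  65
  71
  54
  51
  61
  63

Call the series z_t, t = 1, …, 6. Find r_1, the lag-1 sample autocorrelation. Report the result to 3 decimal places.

0.144

Mean z̄ = (65 + 71 + 54 + 51 + 61 + 63)/6 = 60.8333
Deviations from mean: 4.1667, 10.1667, -6.8333, -9.8333, 0.1667, 2.1667
Σ(z_t−z̄)(z_{t+1}−z̄) = (42.3611) + (-69.4722) + (67.1944) + (-1.6389) + (0.3611) = 38.8056
Denominator Σ(z_t−z̄)² = 268.8333
r_1 = 38.8056 / 268.8333 = 0.144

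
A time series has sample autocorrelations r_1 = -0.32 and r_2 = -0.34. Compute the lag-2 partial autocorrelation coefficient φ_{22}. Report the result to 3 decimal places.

φ_{22} = (r_2 − r_1²) / (1 − r_1²)
r_1² = (-0.32)² = 0.1024
Numerator = -0.34 − 0.1024 = -0.4424; denominator = 1 − 0.1024 = 0.8976
φ_{22} = -0.4424 / 0.8976 = -0.493

-0.493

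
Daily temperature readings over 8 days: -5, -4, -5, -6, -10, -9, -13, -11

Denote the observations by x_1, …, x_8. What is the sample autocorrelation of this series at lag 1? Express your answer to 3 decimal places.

Mean x̄ = (-5 − 4 − 5 − 6 − 10 − 9 − 13 − 11)/8 = -7.8750
Deviations from mean: 2.8750, 3.8750, 2.8750, 1.8750, -2.1250, -1.1250, -5.1250, -3.1250
Σ(x_t−x̄)(x_{t+1}−x̄) = (11.1406) + (11.1406) + (5.3906) + (-3.9844) + (2.3906) + (5.7656) + (16.0156) = 47.8594
Denominator Σ(x_t−x̄)² = 76.8750
r_1 = 47.8594 / 76.8750 = 0.623

0.623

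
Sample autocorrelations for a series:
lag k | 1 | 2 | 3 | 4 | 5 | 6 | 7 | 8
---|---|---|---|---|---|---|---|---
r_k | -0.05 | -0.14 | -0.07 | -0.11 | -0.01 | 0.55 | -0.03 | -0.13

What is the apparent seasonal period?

6

The largest autocorrelation is r_6 = 0.55; the remaining lags stay at or below -0.01.
The dominant spike at lag 6 indicates a seasonal period of 6.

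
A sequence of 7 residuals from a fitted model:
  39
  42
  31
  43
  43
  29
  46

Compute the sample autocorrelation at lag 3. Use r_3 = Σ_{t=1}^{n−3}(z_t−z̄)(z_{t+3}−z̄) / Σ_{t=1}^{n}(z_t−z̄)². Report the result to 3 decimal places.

0.472

Mean z̄ = (39 + 42 + 31 + 43 + 43 + 29 + 46)/7 = 39.0000
Deviations from mean: 0.0000, 3.0000, -8.0000, 4.0000, 4.0000, -10.0000, 7.0000
Numerator Σ_{t=1}^{4}(z_t−z̄)(z_{t+3}−z̄) = 120.0000
Denominator Σ(z_t−z̄)² = 254.0000
r_3 = 120.0000 / 254.0000 = 0.472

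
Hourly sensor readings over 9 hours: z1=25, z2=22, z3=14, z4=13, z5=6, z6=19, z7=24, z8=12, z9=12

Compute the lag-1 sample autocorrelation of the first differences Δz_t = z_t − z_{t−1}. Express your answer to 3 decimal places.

First differences Δz: -3, -8, -1, -7, 13, 5, -12, 0
Mean of differences = -1.6250
Numerator Σ(Δz_t−Δz̄)(Δz_{t+1}−Δz̄) = -65.8906
Denominator Σ(Δz_t−Δz̄)² = 439.8750
r_1(Δz) = -65.8906 / 439.8750 = -0.150

-0.150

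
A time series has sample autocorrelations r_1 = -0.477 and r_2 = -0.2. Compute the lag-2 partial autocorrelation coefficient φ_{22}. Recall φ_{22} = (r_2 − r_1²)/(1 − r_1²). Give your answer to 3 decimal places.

-0.553

φ_{22} = (r_2 − r_1²) / (1 − r_1²)
r_1² = (-0.477)² = 0.227529
Numerator = -0.2 − 0.2275 = -0.4275; denominator = 1 − 0.2275 = 0.7725
φ_{22} = -0.4275 / 0.7725 = -0.553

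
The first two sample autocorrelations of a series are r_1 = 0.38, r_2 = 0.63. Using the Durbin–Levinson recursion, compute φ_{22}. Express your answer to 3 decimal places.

φ_{22} = (r_2 − r_1²) / (1 − r_1²)
r_1² = (0.38)² = 0.1444
Numerator = 0.63 − 0.1444 = 0.4856; denominator = 1 − 0.1444 = 0.8556
φ_{22} = 0.4856 / 0.8556 = 0.568

0.568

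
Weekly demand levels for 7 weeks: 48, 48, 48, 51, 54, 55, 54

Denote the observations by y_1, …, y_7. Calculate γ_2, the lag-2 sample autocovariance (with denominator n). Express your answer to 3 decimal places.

Mean ȳ = (48 + 48 + 48 + 51 + 54 + 55 + 54)/7 = 51.1429
Deviations: -3.1429, -3.1429, -3.1429, -0.1429, 2.8571, 3.8571, 2.8571
Σ_{t=1}^{5}(y_t−ȳ)(y_{t+2}−ȳ) = 8.9592
γ_2 = 8.9592 / 7 = 1.280

1.280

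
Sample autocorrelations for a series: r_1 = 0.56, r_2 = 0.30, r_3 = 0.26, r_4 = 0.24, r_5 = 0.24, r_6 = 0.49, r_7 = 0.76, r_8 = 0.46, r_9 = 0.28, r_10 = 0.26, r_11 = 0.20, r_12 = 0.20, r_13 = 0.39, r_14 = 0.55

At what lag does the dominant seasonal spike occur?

7

The largest autocorrelation is r_7 = 0.76; the remaining lags stay at or below 0.56. The elevated value at lag 1 (0.56), dropping to 0.30 at lag 2, reflects decaying short-term dependence rather than seasonality.
The dominant spike at lag 7 indicates a seasonal period of 7.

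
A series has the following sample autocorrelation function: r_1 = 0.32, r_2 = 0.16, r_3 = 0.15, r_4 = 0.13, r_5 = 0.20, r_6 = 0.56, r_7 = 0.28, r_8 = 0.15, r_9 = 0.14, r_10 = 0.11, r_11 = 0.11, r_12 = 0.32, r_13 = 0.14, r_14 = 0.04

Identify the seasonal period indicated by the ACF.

The largest autocorrelation is r_6 = 0.56; the remaining lags stay at or below 0.32. The elevated value at lag 1 (0.32), dropping to 0.16 at lag 2, reflects decaying short-term dependence rather than seasonality.
The dominant spike at lag 6 indicates a seasonal period of 6.

6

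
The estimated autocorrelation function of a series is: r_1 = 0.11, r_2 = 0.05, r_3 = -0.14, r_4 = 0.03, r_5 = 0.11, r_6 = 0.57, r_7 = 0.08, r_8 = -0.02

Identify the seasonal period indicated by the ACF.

The largest autocorrelation is r_6 = 0.57; the remaining lags stay at or below 0.11.
The dominant spike at lag 6 indicates a seasonal period of 6.

6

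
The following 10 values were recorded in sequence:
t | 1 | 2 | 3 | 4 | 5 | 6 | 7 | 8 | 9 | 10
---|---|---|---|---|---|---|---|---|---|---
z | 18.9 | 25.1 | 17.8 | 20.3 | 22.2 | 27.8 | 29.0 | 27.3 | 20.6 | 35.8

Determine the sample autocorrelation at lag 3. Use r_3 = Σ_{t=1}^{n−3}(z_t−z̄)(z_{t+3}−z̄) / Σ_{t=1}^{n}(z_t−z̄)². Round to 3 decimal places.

Mean z̄ = (18.9 + 25.1 + 17.8 + 20.3 + 22.2 + 27.8 + 29.0 + 27.3 + 20.6 + 35.8)/10 = 24.4800
Σ(z_t−z̄)(z_{t+3}−z̄) = (23.3244) + (-1.4136) + (-22.1776) + (-18.8936) + (-6.4296) + (-12.8816) + (51.1664) = 12.6948
Denominator Σ(z_t−z̄)² = 281.4160
r_3 = 12.6948 / 281.4160 = 0.045

0.045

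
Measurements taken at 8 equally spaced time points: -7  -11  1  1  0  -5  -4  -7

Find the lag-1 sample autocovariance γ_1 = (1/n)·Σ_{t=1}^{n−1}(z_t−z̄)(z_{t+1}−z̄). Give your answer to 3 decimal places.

3.375

Mean z̄ = (-7 − 11 + 1 + 1 + 0 − 5 − 4 − 7)/8 = -4.0000
Deviations: -3.0000, -7.0000, 5.0000, 5.0000, 4.0000, -1.0000, 0.0000, -3.0000
Σ_{t=1}^{7}(z_t−z̄)(z_{t+1}−z̄) = 27.0000
γ_1 = 27.0000 / 8 = 3.375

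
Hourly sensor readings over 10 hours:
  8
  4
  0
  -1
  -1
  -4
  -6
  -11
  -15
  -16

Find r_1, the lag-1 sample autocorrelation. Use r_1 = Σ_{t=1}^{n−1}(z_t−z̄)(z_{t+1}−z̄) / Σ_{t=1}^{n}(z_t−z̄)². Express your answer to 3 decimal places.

Mean z̄ = (8 + 4 + 0 − 1 − 1 − 4 − 6 − 11 − 15 − 16)/10 = -4.2000
Numerator Σ_{t=1}^{9}(z_t−z̄)(z_{t+1}−z̄) = 371.5600
Denominator Σ(z_t−z̄)² = 559.6000
r_1 = 371.5600 / 559.6000 = 0.664

0.664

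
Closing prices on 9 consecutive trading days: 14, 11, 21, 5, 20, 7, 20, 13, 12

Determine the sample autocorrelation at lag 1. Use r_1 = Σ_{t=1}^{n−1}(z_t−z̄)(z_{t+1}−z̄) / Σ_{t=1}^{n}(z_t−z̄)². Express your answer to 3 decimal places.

Mean z̄ = (14 + 11 + 21 + 5 + 20 + 7 + 20 + 13 + 12)/9 = 13.6667
Numerator Σ_{t=1}^{8}(z_t−z̄)(z_{t+1}−z̄) = -226.4444
Denominator Σ(z_t−z̄)² = 264.0000
r_1 = -226.4444 / 264.0000 = -0.858

-0.858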